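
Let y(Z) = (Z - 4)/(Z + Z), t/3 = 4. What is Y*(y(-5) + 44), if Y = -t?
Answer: -2694/5 ≈ -538.80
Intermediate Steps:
t = 12 (t = 3*4 = 12)
Y = -12 (Y = -1*12 = -12)
y(Z) = (-4 + Z)/(2*Z) (y(Z) = (-4 + Z)/((2*Z)) = (-4 + Z)*(1/(2*Z)) = (-4 + Z)/(2*Z))
Y*(y(-5) + 44) = -12*((½)*(-4 - 5)/(-5) + 44) = -12*((½)*(-⅕)*(-9) + 44) = -12*(9/10 + 44) = -12*449/10 = -2694/5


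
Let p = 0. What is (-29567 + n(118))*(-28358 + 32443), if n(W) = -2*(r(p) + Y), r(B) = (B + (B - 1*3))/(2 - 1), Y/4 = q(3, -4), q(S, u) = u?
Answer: -120625965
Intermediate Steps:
Y = -16 (Y = 4*(-4) = -16)
r(B) = -3 + 2*B (r(B) = (B + (B - 3))/1 = (B + (-3 + B))*1 = (-3 + 2*B)*1 = -3 + 2*B)
n(W) = 38 (n(W) = -2*((-3 + 2*0) - 16) = -2*((-3 + 0) - 16) = -2*(-3 - 16) = -2*(-19) = 38)
(-29567 + n(118))*(-28358 + 32443) = (-29567 + 38)*(-28358 + 32443) = -29529*4085 = -120625965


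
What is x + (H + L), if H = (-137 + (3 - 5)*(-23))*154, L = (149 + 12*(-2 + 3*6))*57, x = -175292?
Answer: -169869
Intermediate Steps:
L = 19437 (L = (149 + 12*(-2 + 18))*57 = (149 + 12*16)*57 = (149 + 192)*57 = 341*57 = 19437)
H = -14014 (H = (-137 - 2*(-23))*154 = (-137 + 46)*154 = -91*154 = -14014)
x + (H + L) = -175292 + (-14014 + 19437) = -175292 + 5423 = -169869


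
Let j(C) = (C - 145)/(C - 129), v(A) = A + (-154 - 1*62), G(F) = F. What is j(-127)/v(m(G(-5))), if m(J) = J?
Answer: -1/208 ≈ -0.0048077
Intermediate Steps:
v(A) = -216 + A (v(A) = A + (-154 - 62) = A - 216 = -216 + A)
j(C) = (-145 + C)/(-129 + C)
j(-127)/v(m(G(-5))) = ((-145 - 127)/(-129 - 127))/(-216 - 5) = (-272/(-256))/(-221) = -1/256*(-272)*(-1/221) = (17/16)*(-1/221) = -1/208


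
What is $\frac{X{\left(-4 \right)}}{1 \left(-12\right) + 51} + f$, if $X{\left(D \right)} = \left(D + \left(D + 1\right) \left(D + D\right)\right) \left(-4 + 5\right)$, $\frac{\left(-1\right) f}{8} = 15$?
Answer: $- \frac{4660}{39} \approx -119.49$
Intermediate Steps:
$f = -120$ ($f = \left(-8\right) 15 = -120$)
$X{\left(D \right)} = D + 2 D \left(1 + D\right)$ ($X{\left(D \right)} = \left(D + \left(1 + D\right) 2 D\right) 1 = \left(D + 2 D \left(1 + D\right)\right) 1 = D + 2 D \left(1 + D\right)$)
$\frac{X{\left(-4 \right)}}{1 \left(-12\right) + 51} + f = \frac{\left(-4\right) \left(3 + 2 \left(-4\right)\right)}{1 \left(-12\right) + 51} - 120 = \frac{\left(-4\right) \left(3 - 8\right)}{-12 + 51} - 120 = \frac{\left(-4\right) \left(-5\right)}{39} - 120 = 20 \cdot \frac{1}{39} - 120 = \frac{20}{39} - 120 = - \frac{4660}{39}$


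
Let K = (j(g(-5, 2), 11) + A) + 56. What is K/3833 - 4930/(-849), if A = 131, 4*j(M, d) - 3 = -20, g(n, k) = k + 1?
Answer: 76207379/13016868 ≈ 5.8545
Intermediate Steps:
g(n, k) = 1 + k
j(M, d) = -17/4 (j(M, d) = ¾ + (¼)*(-20) = ¾ - 5 = -17/4)
K = 731/4 (K = (-17/4 + 131) + 56 = 507/4 + 56 = 731/4 ≈ 182.75)
K/3833 - 4930/(-849) = (731/4)/3833 - 4930/(-849) = (731/4)*(1/3833) - 4930*(-1/849) = 731/15332 + 4930/849 = 76207379/13016868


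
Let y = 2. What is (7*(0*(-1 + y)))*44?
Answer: 0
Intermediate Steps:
(7*(0*(-1 + y)))*44 = (7*(0*(-1 + 2)))*44 = (7*(0*1))*44 = (7*0)*44 = 0*44 = 0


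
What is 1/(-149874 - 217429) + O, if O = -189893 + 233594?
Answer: 16051508402/367303 ≈ 43701.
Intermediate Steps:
O = 43701
1/(-149874 - 217429) + O = 1/(-149874 - 217429) + 43701 = 1/(-367303) + 43701 = -1/367303 + 43701 = 16051508402/367303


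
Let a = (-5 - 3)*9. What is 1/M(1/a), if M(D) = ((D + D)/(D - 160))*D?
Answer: -414756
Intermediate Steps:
a = -72 (a = -8*9 = -72)
M(D) = 2*D²/(-160 + D) (M(D) = ((2*D)/(-160 + D))*D = (2*D/(-160 + D))*D = 2*D²/(-160 + D))
1/M(1/a) = 1/(2*(1/(-72))²/(-160 + 1/(-72))) = 1/(2*(-1/72)²/(-160 - 1/72)) = 1/(2*(1/5184)/(-11521/72)) = 1/(2*(1/5184)*(-72/11521)) = 1/(-1/414756) = -414756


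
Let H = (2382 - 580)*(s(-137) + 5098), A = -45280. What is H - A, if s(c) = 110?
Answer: 9430096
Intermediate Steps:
H = 9384816 (H = (2382 - 580)*(110 + 5098) = 1802*5208 = 9384816)
H - A = 9384816 - 1*(-45280) = 9384816 + 45280 = 9430096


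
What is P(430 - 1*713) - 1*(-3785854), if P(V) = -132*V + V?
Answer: 3822927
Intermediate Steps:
P(V) = -131*V
P(430 - 1*713) - 1*(-3785854) = -131*(430 - 1*713) - 1*(-3785854) = -131*(430 - 713) + 3785854 = -131*(-283) + 3785854 = 37073 + 3785854 = 3822927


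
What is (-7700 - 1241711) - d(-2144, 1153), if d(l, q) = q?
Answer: -1250564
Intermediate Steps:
(-7700 - 1241711) - d(-2144, 1153) = (-7700 - 1241711) - 1*1153 = -1249411 - 1153 = -1250564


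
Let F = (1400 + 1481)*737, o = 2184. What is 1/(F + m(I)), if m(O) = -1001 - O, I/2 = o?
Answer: 1/2117928 ≈ 4.7216e-7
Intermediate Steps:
F = 2123297 (F = 2881*737 = 2123297)
I = 4368 (I = 2*2184 = 4368)
1/(F + m(I)) = 1/(2123297 + (-1001 - 1*4368)) = 1/(2123297 + (-1001 - 4368)) = 1/(2123297 - 5369) = 1/2117928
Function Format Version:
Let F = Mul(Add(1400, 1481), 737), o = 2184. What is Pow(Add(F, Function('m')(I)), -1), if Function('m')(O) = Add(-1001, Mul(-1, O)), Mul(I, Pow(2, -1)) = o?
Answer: Rational(1, 2117928) ≈ 4.7216e-7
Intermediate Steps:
F = 2123297 (F = Mul(2881, 737) = 2123297)
I = 4368 (I = Mul(2, 2184) = 4368)
Pow(Add(F, Function('m')(I)), -1) = Pow(Add(2123297, Add(-1001, Mul(-1, 4368))), -1) = Pow(Add(2123297, Add(-1001, -4368)), -1) = Pow(Add(2123297, -5369), -1) = Pow(2117928, -1) = Rational(1, 2117928)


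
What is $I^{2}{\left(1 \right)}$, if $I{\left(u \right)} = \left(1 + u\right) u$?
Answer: $4$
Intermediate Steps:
$I{\left(u \right)} = u \left(1 + u\right)$
$I^{2}{\left(1 \right)} = \left(1 \left(1 + 1\right)\right)^{2} = \left(1 \cdot 2\right)^{2} = 2^{2} = 4$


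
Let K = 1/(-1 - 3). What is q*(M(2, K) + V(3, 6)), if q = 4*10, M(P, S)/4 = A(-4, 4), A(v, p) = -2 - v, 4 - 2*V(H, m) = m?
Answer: 280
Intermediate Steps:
V(H, m) = 2 - m/2
K = -¼ (K = 1/(-4) = -¼ ≈ -0.25000)
M(P, S) = 8 (M(P, S) = 4*(-2 - 1*(-4)) = 4*(-2 + 4) = 4*2 = 8)
q = 40
q*(M(2, K) + V(3, 6)) = 40*(8 + (2 - ½*6)) = 40*(8 + (2 - 3)) = 40*(8 - 1) = 40*7 = 280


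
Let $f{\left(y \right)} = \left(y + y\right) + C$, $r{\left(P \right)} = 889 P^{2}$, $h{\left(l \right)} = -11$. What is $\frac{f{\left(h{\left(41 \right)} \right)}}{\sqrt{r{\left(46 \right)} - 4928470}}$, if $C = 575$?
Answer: $- \frac{7 i \sqrt{338594}}{12858} \approx - 0.31678 i$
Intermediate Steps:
$f{\left(y \right)} = 575 + 2 y$ ($f{\left(y \right)} = \left(y + y\right) + 575 = 2 y + 575 = 575 + 2 y$)
$\frac{f{\left(h{\left(41 \right)} \right)}}{\sqrt{r{\left(46 \right)} - 4928470}} = \frac{575 + 2 \left(-11\right)}{\sqrt{889 \cdot 46^{2} - 4928470}} = \frac{575 - 22}{\sqrt{889 \cdot 2116 - 4928470}} = \frac{553}{\sqrt{1881124 - 4928470}} = \frac{553}{\sqrt{-3047346}} = \frac{553}{3 i \sqrt{338594}} = 553 \left(- \frac{i \sqrt{338594}}{1015782}\right) = - \frac{7 i \sqrt{338594}}{12858}$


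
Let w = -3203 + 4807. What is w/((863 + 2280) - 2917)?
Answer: 802/113 ≈ 7.0973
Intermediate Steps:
w = 1604
w/((863 + 2280) - 2917) = 1604/((863 + 2280) - 2917) = 1604/(3143 - 2917) = 1604/226 = 1604*(1/226) = 802/113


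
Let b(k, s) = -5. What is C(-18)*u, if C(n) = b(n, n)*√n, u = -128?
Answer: 1920*I*√2 ≈ 2715.3*I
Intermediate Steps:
C(n) = -5*√n
C(-18)*u = -15*I*√2*(-128) = 1920*I*√2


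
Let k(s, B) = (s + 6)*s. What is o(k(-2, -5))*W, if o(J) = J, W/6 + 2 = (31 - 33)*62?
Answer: 6048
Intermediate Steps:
k(s, B) = s*(6 + s) (k(s, B) = (6 + s)*s = s*(6 + s))
W = -756 (W = -12 + 6*((31 - 33)*62) = -12 + 6*(-2*62) = -12 + 6*(-124) = -12 - 744 = -756)
o(k(-2, -5))*W = -2*(6 - 2)*(-756) = -2*4*(-756) = -8*(-756) = 6048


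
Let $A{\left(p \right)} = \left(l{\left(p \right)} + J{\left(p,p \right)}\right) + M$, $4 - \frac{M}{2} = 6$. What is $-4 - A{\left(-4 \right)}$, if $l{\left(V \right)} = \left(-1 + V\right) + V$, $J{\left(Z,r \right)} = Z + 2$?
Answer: $11$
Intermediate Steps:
$M = -4$ ($M = 8 - 12 = -4$)
$J{\left(Z,r \right)} = 2 + Z$
$l{\left(V \right)} = -1 + 2 V$
$A{\left(p \right)} = -3 + 3 p$ ($A{\left(p \right)} = \left(\left(-1 + 2 p\right) + \left(2 + p\right)\right) - 4 = \left(1 + 3 p\right) - 4 = -3 + 3 p$)
$-4 - A{\left(-4 \right)} = -4 - \left(-3 + 3 \left(-4\right)\right) = -4 - \left(-3 - 12\right) = -4 - -15 = -4 + 15 = 11$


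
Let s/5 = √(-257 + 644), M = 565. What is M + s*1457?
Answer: 565 + 21855*√43 ≈ 1.4388e+5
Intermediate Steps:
s = 15*√43 (s = 5*√(-257 + 644) = 5*√387 = 5*(3*√43) = 15*√43 ≈ 98.362)
M + s*1457 = 565 + (15*√43)*1457 = 565 + 21855*√43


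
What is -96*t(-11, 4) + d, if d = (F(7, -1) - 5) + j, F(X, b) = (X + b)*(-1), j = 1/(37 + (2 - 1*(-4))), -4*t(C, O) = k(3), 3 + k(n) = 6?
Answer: 2624/43 ≈ 61.023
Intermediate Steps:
k(n) = 3 (k(n) = -3 + 6 = 3)
t(C, O) = -3/4 (t(C, O) = -1/4*3 = -3/4)
j = 1/43 (j = 1/(37 + (2 + 4)) = 1/(37 + 6) = 1/43 ≈ 0.023256)
F(X, b) = -X - b
d = -472/43 (d = ((-1*7 - 1*(-1)) - 5) + 1/43 = ((-7 + 1) - 5) + 1/43 = (-6 - 5) + 1/43 = -11 + 1/43 = -472/43 ≈ -10.977)
-96*t(-11, 4) + d = -96*(-3/4) - 472/43 = 72 - 472/43 = 2624/43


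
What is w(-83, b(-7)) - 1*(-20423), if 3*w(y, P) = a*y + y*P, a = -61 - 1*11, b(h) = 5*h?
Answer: 70150/3 ≈ 23383.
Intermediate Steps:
a = -72 (a = -61 - 11 = -72)
w(y, P) = -24*y + P*y/3 (w(y, P) = (-72*y + y*P)/3 = (-72*y + P*y)/3 = -24*y + P*y/3)
w(-83, b(-7)) - 1*(-20423) = (⅓)*(-83)*(-72 + 5*(-7)) - 1*(-20423) = (⅓)*(-83)*(-72 - 35) + 20423 = (⅓)*(-83)*(-107) + 20423 = 8881/3 + 20423 = 70150/3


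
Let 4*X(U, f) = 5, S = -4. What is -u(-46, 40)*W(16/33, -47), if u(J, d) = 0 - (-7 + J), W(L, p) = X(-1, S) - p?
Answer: -10229/4 ≈ -2557.3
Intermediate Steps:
X(U, f) = 5/4 (X(U, f) = (¼)*5 = 5/4)
W(L, p) = 5/4 - p
u(J, d) = 7 - J (u(J, d) = 0 + (7 - J) = 7 - J)
-u(-46, 40)*W(16/33, -47) = -(7 - 1*(-46))*(5/4 - 1*(-47)) = -(7 + 46)*(5/4 + 47) = -53*193/4 = -1*10229/4 = -10229/4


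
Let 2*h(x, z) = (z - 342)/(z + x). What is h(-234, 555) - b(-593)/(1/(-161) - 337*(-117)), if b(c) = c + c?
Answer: 61446909/169810819 ≈ 0.36186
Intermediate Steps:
b(c) = 2*c
h(x, z) = (-342 + z)/(2*(x + z)) (h(x, z) = ((z - 342)/(z + x))/2 = ((-342 + z)/(x + z))/2 = (-342 + z)/(2*(x + z)))
h(-234, 555) - b(-593)/(1/(-161) - 337*(-117)) = (-171 + (½)*555)/(-234 + 555) - 2*(-593)/(1/(-161) - 337*(-117)) = (-171 + 555/2)/321 - (-1186)/(-1/161 + 39429) = (1/321)*(213/2) - (-1186)/6348068/161 = 71/214 - (-1186)*161/6348068 = 71/214 - 1*(-95473/3174034) = 71/214 + 95473/3174034 = 61446909/169810819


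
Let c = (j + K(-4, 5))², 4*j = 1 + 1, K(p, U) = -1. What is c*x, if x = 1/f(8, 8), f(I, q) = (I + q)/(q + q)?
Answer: ¼ ≈ 0.25000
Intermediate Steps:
j = ½ (j = (1 + 1)/4 = (¼)*2 = ½ ≈ 0.50000)
f(I, q) = (I + q)/(2*q) (f(I, q) = (I + q)/((2*q)) = (I + q)*(1/(2*q)) = (I + q)/(2*q))
c = ¼ (c = (½ - 1)² = (-½)² = ¼ ≈ 0.25000)
x = 1 (x = 1/((½)*(8 + 8)/8) = 1/((½)*(⅛)*16) = 1/1 = 1)
c*x = (¼)*1 = ¼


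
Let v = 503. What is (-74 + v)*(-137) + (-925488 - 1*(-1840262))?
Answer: 856001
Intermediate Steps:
(-74 + v)*(-137) + (-925488 - 1*(-1840262)) = (-74 + 503)*(-137) + (-925488 - 1*(-1840262)) = 429*(-137) + (-925488 + 1840262) = -58773 + 914774 = 856001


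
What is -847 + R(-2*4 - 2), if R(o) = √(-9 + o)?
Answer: -847 + I*√19 ≈ -847.0 + 4.3589*I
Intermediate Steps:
-847 + R(-2*4 - 2) = -847 + √(-9 + (-2*4 - 2)) = -847 + √(-9 + (-8 - 2)) = -847 + √(-9 - 10) = -847 + √(-19) = -847 + I*√19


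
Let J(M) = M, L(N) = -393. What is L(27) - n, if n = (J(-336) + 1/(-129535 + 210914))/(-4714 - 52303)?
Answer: -79284435454/201738541 ≈ -393.01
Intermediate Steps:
n = 1188841/201738541 (n = (-336 + 1/(-129535 + 210914))/(-4714 - 52303) = (-336 + 1/81379)/(-57017) = (-336 + 1/81379)*(-1/57017) = -27343343/81379*(-1/57017) = 1188841/201738541 ≈ 0.0058930)
L(27) - n = -393 - 1*1188841/201738541 = -393 - 1188841/201738541 = -79284435454/201738541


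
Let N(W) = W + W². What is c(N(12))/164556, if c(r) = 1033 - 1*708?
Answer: 325/164556 ≈ 0.0019750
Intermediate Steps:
c(r) = 325 (c(r) = 1033 - 708 = 325)
c(N(12))/164556 = 325/164556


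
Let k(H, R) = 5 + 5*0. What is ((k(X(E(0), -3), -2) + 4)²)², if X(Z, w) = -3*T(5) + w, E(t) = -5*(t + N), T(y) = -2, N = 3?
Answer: 6561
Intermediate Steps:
E(t) = -15 - 5*t (E(t) = -5*(t + 3) = -5*(3 + t) = -15 - 5*t)
X(Z, w) = 6 + w (X(Z, w) = -3*(-2) + w = 6 + w)
k(H, R) = 5 (k(H, R) = 5 + 0 = 5)
((k(X(E(0), -3), -2) + 4)²)² = ((5 + 4)²)² = (9²)² = 81² = 6561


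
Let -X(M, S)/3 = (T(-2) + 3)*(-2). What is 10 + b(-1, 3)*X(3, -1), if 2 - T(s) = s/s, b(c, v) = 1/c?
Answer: -14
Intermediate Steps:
T(s) = 1 (T(s) = 2 - s/s = 2 - 1*1 = 2 - 1 = 1)
X(M, S) = 24 (X(M, S) = -3*(1 + 3)*(-2) = -12*(-2) = -3*(-8) = 24)
10 + b(-1, 3)*X(3, -1) = 10 + 24/(-1) = 10 - 1*24 = 10 - 24 = -14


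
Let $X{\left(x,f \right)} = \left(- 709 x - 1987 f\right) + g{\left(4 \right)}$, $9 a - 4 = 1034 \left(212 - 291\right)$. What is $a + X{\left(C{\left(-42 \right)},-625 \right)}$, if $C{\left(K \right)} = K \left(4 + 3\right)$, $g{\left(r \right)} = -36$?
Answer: $\frac{12970883}{9} \approx 1.4412 \cdot 10^{6}$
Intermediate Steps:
$a = - \frac{81682}{9}$ ($a = \frac{4}{9} + \frac{1034 \left(212 - 291\right)}{9} = \frac{4}{9} + \frac{1034 \left(-79\right)}{9} = \frac{4}{9} + \frac{1}{9} \left(-81686\right) = \frac{4}{9} - \frac{81686}{9} = - \frac{81682}{9} \approx -9075.8$)
$C{\left(K \right)} = 7 K$ ($C{\left(K \right)} = K 7 = 7 K$)
$X{\left(x,f \right)} = -36 - 1987 f - 709 x$ ($X{\left(x,f \right)} = \left(- 709 x - 1987 f\right) - 36 = \left(- 1987 f - 709 x\right) - 36 = -36 - 1987 f - 709 x$)
$a + X{\left(C{\left(-42 \right)},-625 \right)} = - \frac{81682}{9} - \left(-1241839 + 709 \cdot 7 \left(-42\right)\right) = - \frac{81682}{9} - -1450285 = - \frac{81682}{9} + \left(-36 + 1241875 + 208446\right) = - \frac{81682}{9} + 1450285 = \frac{12970883}{9}$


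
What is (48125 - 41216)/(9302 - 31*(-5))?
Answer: 141/193 ≈ 0.73057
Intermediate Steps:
(48125 - 41216)/(9302 - 31*(-5)) = 6909/(9302 + 155) = 6909/9457 = 6909*(1/9457) = 141/193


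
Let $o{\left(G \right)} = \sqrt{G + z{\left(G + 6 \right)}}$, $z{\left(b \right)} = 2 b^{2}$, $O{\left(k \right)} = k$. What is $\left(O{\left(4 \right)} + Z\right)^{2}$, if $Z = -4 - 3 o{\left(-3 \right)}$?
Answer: $135$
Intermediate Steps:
$o{\left(G \right)} = \sqrt{G + 2 \left(6 + G\right)^{2}}$ ($o{\left(G \right)} = \sqrt{G + 2 \left(G + 6\right)^{2}} = \sqrt{G + 2 \left(6 + G\right)^{2}}$)
$Z = -4 - 3 \sqrt{15}$ ($Z = -4 - 3 \sqrt{-3 + 2 \left(6 - 3\right)^{2}} = -4 - 3 \sqrt{-3 + 2 \cdot 3^{2}} = -4 - 3 \sqrt{-3 + 2 \cdot 9} = -4 - 3 \sqrt{-3 + 18} = -4 - 3 \sqrt{15} \approx -15.619$)
$\left(O{\left(4 \right)} + Z\right)^{2} = \left(4 - \left(4 + 3 \sqrt{15}\right)\right)^{2} = \left(- 3 \sqrt{15}\right)^{2} = 135$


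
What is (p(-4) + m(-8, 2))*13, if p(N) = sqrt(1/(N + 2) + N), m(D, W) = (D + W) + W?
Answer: -52 + 39*I*sqrt(2)/2 ≈ -52.0 + 27.577*I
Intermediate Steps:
m(D, W) = D + 2*W
p(N) = sqrt(N + 1/(2 + N)) (p(N) = sqrt(1/(2 + N) + N) = sqrt(N + 1/(2 + N)))
(p(-4) + m(-8, 2))*13 = (sqrt((1 - 4*(2 - 4))/(2 - 4)) + (-8 + 2*2))*13 = (sqrt((1 - 4*(-2))/(-2)) + (-8 + 4))*13 = (sqrt(-(1 + 8)/2) - 4)*13 = (sqrt(-1/2*9) - 4)*13 = (sqrt(-9/2) - 4)*13 = (3*I*sqrt(2)/2 - 4)*13 = (-4 + 3*I*sqrt(2)/2)*13 = -52 + 39*I*sqrt(2)/2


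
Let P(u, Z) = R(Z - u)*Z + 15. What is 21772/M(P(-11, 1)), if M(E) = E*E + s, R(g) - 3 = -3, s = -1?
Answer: 5443/56 ≈ 97.196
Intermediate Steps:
R(g) = 0 (R(g) = 3 - 3 = 0)
P(u, Z) = 15 (P(u, Z) = 0*Z + 15 = 0 + 15 = 15)
M(E) = -1 + E² (M(E) = E*E - 1 = E² - 1 = -1 + E²)
21772/M(P(-11, 1)) = 21772/(-1 + 15²) = 21772/(-1 + 225) = 21772/224 = 21772*(1/224) = 5443/56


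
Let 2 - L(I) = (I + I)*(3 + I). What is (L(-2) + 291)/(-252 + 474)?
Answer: 99/74 ≈ 1.3378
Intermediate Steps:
L(I) = 2 - 2*I*(3 + I) (L(I) = 2 - (I + I)*(3 + I) = 2 - 2*I*(3 + I))
(L(-2) + 291)/(-252 + 474) = ((2 - 6*(-2) - 2*(-2)²) + 291)/(-252 + 474) = ((2 + 12 - 2*4) + 291)/222 = ((2 + 12 - 8) + 291)*(1/222) = (6 + 291)*(1/222) = 297*(1/222) = 99/74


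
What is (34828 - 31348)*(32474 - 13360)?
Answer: 66516720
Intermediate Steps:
(34828 - 31348)*(32474 - 13360) = 3480*19114 = 66516720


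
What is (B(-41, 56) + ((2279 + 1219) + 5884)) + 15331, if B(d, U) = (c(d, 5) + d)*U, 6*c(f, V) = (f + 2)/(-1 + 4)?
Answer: 66887/3 ≈ 22296.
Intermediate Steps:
c(f, V) = ⅑ + f/18 (c(f, V) = ((f + 2)/(-1 + 4))/6 = ((2 + f)/3)/6 = ((2 + f)*(⅓))/6 = (⅔ + f/3)/6 = ⅑ + f/18)
B(d, U) = U*(⅑ + 19*d/18) (B(d, U) = ((⅑ + d/18) + d)*U = (⅑ + 19*d/18)*U = U*(⅑ + 19*d/18))
(B(-41, 56) + ((2279 + 1219) + 5884)) + 15331 = ((1/18)*56*(2 + 19*(-41)) + ((2279 + 1219) + 5884)) + 15331 = ((1/18)*56*(2 - 779) + (3498 + 5884)) + 15331 = ((1/18)*56*(-777) + 9382) + 15331 = (-7252/3 + 9382) + 15331 = 20894/3 + 15331 = 66887/3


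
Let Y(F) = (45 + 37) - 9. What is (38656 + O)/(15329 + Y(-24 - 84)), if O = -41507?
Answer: -2851/15402 ≈ -0.18511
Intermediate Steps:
Y(F) = 73 (Y(F) = 82 - 9 = 73)
(38656 + O)/(15329 + Y(-24 - 84)) = (38656 - 41507)/(15329 + 73) = -2851/15402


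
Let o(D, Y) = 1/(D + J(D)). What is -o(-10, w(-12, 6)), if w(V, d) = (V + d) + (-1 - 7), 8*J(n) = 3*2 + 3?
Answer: 8/71 ≈ 0.11268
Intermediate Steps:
J(n) = 9/8 (J(n) = (3*2 + 3)/8 = (6 + 3)/8 = (⅛)*9 = 9/8)
w(V, d) = -8 + V + d (w(V, d) = (V + d) - 8 = -8 + V + d)
o(D, Y) = 1/(9/8 + D) (o(D, Y) = 1/(D + 9/8) = 1/(9/8 + D))
-o(-10, w(-12, 6)) = -8/(9 + 8*(-10)) = -8/(9 - 80) = -8/(-71) = -8*(-1)/71 = -1*(-8/71) = 8/71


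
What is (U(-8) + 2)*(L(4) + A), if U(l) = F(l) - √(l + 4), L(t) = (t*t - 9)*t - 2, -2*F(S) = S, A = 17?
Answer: 258 - 86*I ≈ 258.0 - 86.0*I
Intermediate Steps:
F(S) = -S/2
L(t) = -2 + t*(-9 + t²) (L(t) = (t² - 9)*t - 2 = (-9 + t²)*t - 2 = t*(-9 + t²) - 2 = -2 + t*(-9 + t²))
U(l) = -√(4 + l) - l/2 (U(l) = -l/2 - √(l + 4) = -l/2 - √(4 + l) = -√(4 + l) - l/2)
(U(-8) + 2)*(L(4) + A) = ((-√(4 - 8) - ½*(-8)) + 2)*((-2 + 4³ - 9*4) + 17) = ((-√(-4) + 4) + 2)*((-2 + 64 - 36) + 17) = ((-2*I + 4) + 2)*(26 + 17) = ((-2*I + 4) + 2)*43 = ((4 - 2*I) + 2)*43 = (6 - 2*I)*43 = 258 - 86*I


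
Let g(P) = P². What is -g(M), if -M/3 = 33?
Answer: -9801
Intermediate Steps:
M = -99 (M = -3*33 = -99)
-g(M) = -1*(-99)² = -1*9801 = -9801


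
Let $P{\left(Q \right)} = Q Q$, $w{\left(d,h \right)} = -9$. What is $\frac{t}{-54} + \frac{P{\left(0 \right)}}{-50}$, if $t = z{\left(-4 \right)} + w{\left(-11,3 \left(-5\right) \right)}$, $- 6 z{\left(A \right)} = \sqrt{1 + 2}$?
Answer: $\frac{1}{6} + \frac{\sqrt{3}}{324} \approx 0.17201$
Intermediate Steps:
$P{\left(Q \right)} = Q^{2}$
$z{\left(A \right)} = - \frac{\sqrt{3}}{6}$ ($z{\left(A \right)} = - \frac{\sqrt{1 + 2}}{6} = - \frac{\sqrt{3}}{6}$)
$t = -9 - \frac{\sqrt{3}}{6}$ ($t = - \frac{\sqrt{3}}{6} - 9 = -9 - \frac{\sqrt{3}}{6} \approx -9.2887$)
$\frac{t}{-54} + \frac{P{\left(0 \right)}}{-50} = \frac{-9 - \frac{\sqrt{3}}{6}}{-54} + \frac{0^{2}}{-50} = \left(-9 - \frac{\sqrt{3}}{6}\right) \left(- \frac{1}{54}\right) + 0 \left(- \frac{1}{50}\right) = \left(\frac{1}{6} + \frac{\sqrt{3}}{324}\right) + 0 = \frac{1}{6} + \frac{\sqrt{3}}{324}$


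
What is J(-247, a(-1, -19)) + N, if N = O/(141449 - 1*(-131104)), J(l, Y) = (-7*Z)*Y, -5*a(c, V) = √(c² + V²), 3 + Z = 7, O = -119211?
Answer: -39737/90851 + 28*√362/5 ≈ 106.11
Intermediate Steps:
Z = 4 (Z = -3 + 7 = 4)
a(c, V) = -√(V² + c²)/5 (a(c, V) = -√(c² + V²)/5 = -√(V² + c²)/5)
J(l, Y) = -28*Y (J(l, Y) = (-7*4)*Y = -28*Y)
N = -39737/90851 (N = -119211/(141449 - 1*(-131104)) = -119211/(141449 + 131104) = -119211/272553 = -119211*1/272553 = -39737/90851 ≈ -0.43739)
J(-247, a(-1, -19)) + N = -(-28)*√((-19)² + (-1)²)/5 - 39737/90851 = -(-28)*√(361 + 1)/5 - 39737/90851 = -(-28)*√362/5 - 39737/90851 = 28*√362/5 - 39737/90851 = -39737/90851 + 28*√362/5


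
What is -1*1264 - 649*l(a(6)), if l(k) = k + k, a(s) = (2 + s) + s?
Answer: -19436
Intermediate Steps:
a(s) = 2 + 2*s
l(k) = 2*k
-1*1264 - 649*l(a(6)) = -1*1264 - 1298*(2 + 2*6) = -1264 - 1298*(2 + 12) = -1264 - 1298*14 = -1264 - 649*28 = -1264 - 18172 = -19436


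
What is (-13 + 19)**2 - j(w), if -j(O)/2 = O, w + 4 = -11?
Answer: 6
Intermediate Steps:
w = -15 (w = -4 - 11 = -15)
j(O) = -2*O
(-13 + 19)**2 - j(w) = (-13 + 19)**2 - (-2)*(-15) = 6**2 - 1*30 = 36 - 30 = 6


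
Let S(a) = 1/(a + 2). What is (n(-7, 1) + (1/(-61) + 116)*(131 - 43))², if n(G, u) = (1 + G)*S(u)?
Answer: 387478860484/3721 ≈ 1.0413e+8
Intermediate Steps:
S(a) = 1/(2 + a)
n(G, u) = (1 + G)/(2 + u)
(n(-7, 1) + (1/(-61) + 116)*(131 - 43))² = ((1 - 7)/(2 + 1) + (1/(-61) + 116)*(131 - 43))² = (-6/3 + (-1/61 + 116)*88)² = ((⅓)*(-6) + (7075/61)*88)² = (-2 + 622600/61)² = (622478/61)² = 387478860484/3721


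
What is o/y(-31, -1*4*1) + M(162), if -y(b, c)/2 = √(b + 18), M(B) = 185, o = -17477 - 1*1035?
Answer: 185 - 712*I*√13 ≈ 185.0 - 2567.2*I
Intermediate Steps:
o = -18512 (o = -17477 - 1035 = -18512)
y(b, c) = -2*√(18 + b) (y(b, c) = -2*√(b + 18) = -2*√(18 + b))
o/y(-31, -1*4*1) + M(162) = -18512*(-1/(2*√(18 - 31))) + 185 = -18512*I*√13/26 + 185 = -712*I*√13 + 185 = 185 - 712*I*√13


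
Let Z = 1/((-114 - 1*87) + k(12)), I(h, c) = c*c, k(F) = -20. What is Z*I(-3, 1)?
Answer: -1/221 ≈ -0.0045249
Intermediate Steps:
I(h, c) = c²
Z = -1/221 (Z = 1/((-114 - 1*87) - 20) = 1/((-114 - 87) - 20) = 1/(-201 - 20) = 1/(-221) = -1/221 ≈ -0.0045249)
Z*I(-3, 1) = -1/221*1² = -1/221*1 = -1/221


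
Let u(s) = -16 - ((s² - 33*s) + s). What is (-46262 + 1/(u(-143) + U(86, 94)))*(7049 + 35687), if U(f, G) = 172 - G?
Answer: -49353169887952/24963 ≈ -1.9771e+9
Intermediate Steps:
u(s) = -16 - s² + 32*s (u(s) = -16 - (s² - 32*s) = -16 + (-s² + 32*s) = -16 - s² + 32*s)
(-46262 + 1/(u(-143) + U(86, 94)))*(7049 + 35687) = (-46262 + 1/((-16 - 1*(-143)² + 32*(-143)) + (172 - 1*94)))*(7049 + 35687) = (-46262 + 1/((-16 - 1*20449 - 4576) + (172 - 94)))*42736 = (-46262 + 1/((-16 - 20449 - 4576) + 78))*42736 = (-46262 + 1/(-25041 + 78))*42736 = (-46262 + 1/(-24963))*42736 = (-46262 - 1/24963)*42736 = -1154838307/24963*42736 = -49353169887952/24963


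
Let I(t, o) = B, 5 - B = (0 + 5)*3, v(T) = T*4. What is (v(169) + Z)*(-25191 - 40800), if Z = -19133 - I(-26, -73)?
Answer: 1217335977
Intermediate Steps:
v(T) = 4*T
B = -10 (B = 5 - (0 + 5)*3 = 5 - 5*3 = 5 - 1*15 = 5 - 15 = -10)
I(t, o) = -10
Z = -19123 (Z = -19133 - 1*(-10) = -19133 + 10 = -19123)
(v(169) + Z)*(-25191 - 40800) = (4*169 - 19123)*(-25191 - 40800) = (676 - 19123)*(-65991) = -18447*(-65991) = 1217335977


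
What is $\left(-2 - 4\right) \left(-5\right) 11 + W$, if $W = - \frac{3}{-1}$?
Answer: $333$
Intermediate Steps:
$W = 3$ ($W = \left(-3\right) \left(-1\right) = 3$)
$\left(-2 - 4\right) \left(-5\right) 11 + W = \left(-2 - 4\right) \left(-5\right) 11 + 3 = \left(-6\right) \left(-5\right) 11 + 3 = 30 \cdot 11 + 3 = 330 + 3 = 333$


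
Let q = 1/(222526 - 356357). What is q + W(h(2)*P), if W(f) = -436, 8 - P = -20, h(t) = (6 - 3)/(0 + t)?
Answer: -58350317/133831 ≈ -436.00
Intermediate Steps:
h(t) = 3/t
P = 28 (P = 8 - 1*(-20) = 8 + 20 = 28)
q = -1/133831 (q = 1/(-133831) = -1/133831 ≈ -7.4721e-6)
q + W(h(2)*P) = -1/133831 - 436 = -58350317/133831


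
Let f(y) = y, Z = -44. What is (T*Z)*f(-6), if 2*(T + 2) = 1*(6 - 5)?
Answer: -396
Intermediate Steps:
T = -3/2 (T = -2 + (1*(6 - 5))/2 = -2 + (1*1)/2 = -2 + (½)*1 = -2 + ½ = -3/2 ≈ -1.5000)
(T*Z)*f(-6) = -3/2*(-44)*(-6) = 66*(-6) = -396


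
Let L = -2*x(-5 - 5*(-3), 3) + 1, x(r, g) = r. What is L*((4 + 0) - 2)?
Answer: -38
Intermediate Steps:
L = -19 (L = -2*(-5 - 5*(-3)) + 1 = -2*(-5 + 15) + 1 = -2*10 + 1 = -20 + 1 = -19)
L*((4 + 0) - 2) = -19*((4 + 0) - 2) = -19*(4 - 2) = -19*2 = -38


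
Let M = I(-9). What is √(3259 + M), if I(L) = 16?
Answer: 5*√131 ≈ 57.228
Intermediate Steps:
M = 16
√(3259 + M) = √(3259 + 16) = √3275 = 5*√131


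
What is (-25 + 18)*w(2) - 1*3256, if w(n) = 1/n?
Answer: -6519/2 ≈ -3259.5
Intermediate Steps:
(-25 + 18)*w(2) - 1*3256 = (-25 + 18)/2 - 1*3256 = -7*½ - 3256 = -7/2 - 3256 = -6519/2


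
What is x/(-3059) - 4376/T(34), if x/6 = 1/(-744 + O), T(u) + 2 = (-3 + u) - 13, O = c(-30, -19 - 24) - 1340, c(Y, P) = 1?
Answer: -3485427647/12743794 ≈ -273.50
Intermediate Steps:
O = -1339 (O = 1 - 1340 = -1339)
T(u) = -18 + u (T(u) = -2 + ((-3 + u) - 13) = -2 + (-16 + u) = -18 + u)
x = -6/2083 (x = 6/(-744 - 1339) = 6/(-2083) = 6*(-1/2083) = -6/2083 ≈ -0.0028805)
x/(-3059) - 4376/T(34) = -6/2083/(-3059) - 4376/(-18 + 34) = -6/2083*(-1/3059) - 4376/16 = 6/6371897 - 4376*1/16 = 6/6371897 - 547/2 = -3485427647/12743794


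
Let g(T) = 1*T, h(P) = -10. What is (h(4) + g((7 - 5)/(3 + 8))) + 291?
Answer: 3093/11 ≈ 281.18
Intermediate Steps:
g(T) = T
(h(4) + g((7 - 5)/(3 + 8))) + 291 = (-10 + (7 - 5)/(3 + 8)) + 291 = (-10 + 2/11) + 291 = -108/11 + 291 = 3093/11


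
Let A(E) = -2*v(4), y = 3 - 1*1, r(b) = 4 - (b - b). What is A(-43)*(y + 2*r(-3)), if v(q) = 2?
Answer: -40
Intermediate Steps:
r(b) = 4 (r(b) = 4 - 1*0 = 4 + 0 = 4)
y = 2 (y = 3 - 1 = 2)
A(E) = -4 (A(E) = -2*2 = -4)
A(-43)*(y + 2*r(-3)) = -4*(2 + 2*4) = -4*(2 + 8) = -4*10 = -40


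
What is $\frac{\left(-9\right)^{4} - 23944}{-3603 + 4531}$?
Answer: $- \frac{17383}{928} \approx -18.732$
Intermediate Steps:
$\frac{\left(-9\right)^{4} - 23944}{-3603 + 4531} = \frac{6561 - 23944}{928} = \left(-17383\right) \frac{1}{928} = - \frac{17383}{928}$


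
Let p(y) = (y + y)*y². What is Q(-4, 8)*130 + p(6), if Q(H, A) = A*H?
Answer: -3728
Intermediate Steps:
p(y) = 2*y³ (p(y) = (2*y)*y² = 2*y³)
Q(-4, 8)*130 + p(6) = (8*(-4))*130 + 2*6³ = -32*130 + 2*216 = -4160 + 432 = -3728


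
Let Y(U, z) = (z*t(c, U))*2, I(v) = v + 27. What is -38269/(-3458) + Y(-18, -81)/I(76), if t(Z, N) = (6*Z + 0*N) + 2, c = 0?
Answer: 403045/50882 ≈ 7.9212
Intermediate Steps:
t(Z, N) = 2 + 6*Z (t(Z, N) = (6*Z + 0) + 2 = 6*Z + 2 = 2 + 6*Z)
I(v) = 27 + v
Y(U, z) = 4*z (Y(U, z) = (z*(2 + 6*0))*2 = (z*(2 + 0))*2 = (z*2)*2 = (2*z)*2 = 4*z)
-38269/(-3458) + Y(-18, -81)/I(76) = -38269/(-3458) + (4*(-81))/(27 + 76) = -38269*(-1/3458) - 324/103 = 5467/494 - 324*1/103 = 5467/494 - 324/103 = 403045/50882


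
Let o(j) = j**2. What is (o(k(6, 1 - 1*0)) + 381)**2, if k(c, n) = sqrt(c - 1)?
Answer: 148996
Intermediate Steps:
k(c, n) = sqrt(-1 + c)
(o(k(6, 1 - 1*0)) + 381)**2 = ((sqrt(-1 + 6))**2 + 381)**2 = ((sqrt(5))**2 + 381)**2 = (5 + 381)**2 = 386**2 = 148996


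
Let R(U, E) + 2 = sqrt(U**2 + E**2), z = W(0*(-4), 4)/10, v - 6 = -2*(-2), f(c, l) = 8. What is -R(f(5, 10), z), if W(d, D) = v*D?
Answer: 2 - 4*sqrt(5) ≈ -6.9443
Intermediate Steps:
v = 10 (v = 6 - 2*(-2) = 6 + 4 = 10)
W(d, D) = 10*D
z = 4 (z = (10*4)/10 = 40*(1/10) = 4)
R(U, E) = -2 + sqrt(E**2 + U**2) (R(U, E) = -2 + sqrt(U**2 + E**2) = -2 + sqrt(E**2 + U**2))
-R(f(5, 10), z) = -(-2 + sqrt(4**2 + 8**2)) = -(-2 + sqrt(16 + 64)) = -(-2 + sqrt(80)) = -(-2 + 4*sqrt(5)) = 2 - 4*sqrt(5)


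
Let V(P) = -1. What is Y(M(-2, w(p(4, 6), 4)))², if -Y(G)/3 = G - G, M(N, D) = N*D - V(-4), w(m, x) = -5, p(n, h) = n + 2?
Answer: 0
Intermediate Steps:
p(n, h) = 2 + n
M(N, D) = 1 + D*N (M(N, D) = N*D - 1*(-1) = D*N + 1 = 1 + D*N)
Y(G) = 0 (Y(G) = -3*(G - G) = -3*0 = 0)
Y(M(-2, w(p(4, 6), 4)))² = 0² = 0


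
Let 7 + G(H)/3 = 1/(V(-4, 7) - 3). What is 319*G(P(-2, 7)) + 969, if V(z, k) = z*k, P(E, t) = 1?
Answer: -178587/31 ≈ -5760.9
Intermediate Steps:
V(z, k) = k*z
G(H) = -654/31 (G(H) = -21 + 3/(7*(-4) - 3) = -21 + 3/(-28 - 3) = -21 + 3/(-31) = -21 + 3*(-1/31) = -21 - 3/31 = -654/31)
319*G(P(-2, 7)) + 969 = 319*(-654/31) + 969 = -208626/31 + 969 = -178587/31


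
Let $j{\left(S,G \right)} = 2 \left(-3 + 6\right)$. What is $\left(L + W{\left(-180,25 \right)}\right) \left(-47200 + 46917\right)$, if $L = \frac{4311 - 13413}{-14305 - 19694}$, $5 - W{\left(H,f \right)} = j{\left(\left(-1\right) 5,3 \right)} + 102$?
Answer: $\frac{329486995}{11333} \approx 29073.0$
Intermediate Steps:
$j{\left(S,G \right)} = 6$ ($j{\left(S,G \right)} = 2 \cdot 3 = 6$)
$W{\left(H,f \right)} = -103$ ($W{\left(H,f \right)} = 5 - \left(6 + 102\right) = 5 - 108 = -103$)
$L = \frac{3034}{11333}$ ($L = - \frac{9102}{-33999} = \left(-9102\right) \left(- \frac{1}{33999}\right) = \frac{3034}{11333} \approx 0.26771$)
$\left(L + W{\left(-180,25 \right)}\right) \left(-47200 + 46917\right) = \left(\frac{3034}{11333} - 103\right) \left(-47200 + 46917\right) = \left(- \frac{1164265}{11333}\right) \left(-283\right) = \frac{329486995}{11333}$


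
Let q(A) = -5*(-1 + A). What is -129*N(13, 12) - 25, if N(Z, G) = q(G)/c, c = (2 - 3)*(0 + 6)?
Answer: -2415/2 ≈ -1207.5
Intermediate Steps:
c = -6 (c = -1*6 = -6)
q(A) = 5 - 5*A
N(Z, G) = -⅚ + 5*G/6 (N(Z, G) = (5 - 5*G)/(-6) = (5 - 5*G)*(-⅙) = -⅚ + 5*G/6)
-129*N(13, 12) - 25 = -129*(-⅚ + (⅚)*12) - 25 = -129*(-⅚ + 10) - 25 = -129*55/6 - 25 = -2365/2 - 25 = -2415/2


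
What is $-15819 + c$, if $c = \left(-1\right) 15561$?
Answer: $-31380$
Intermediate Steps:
$c = -15561$
$-15819 + c = -15819 - 15561 = -31380$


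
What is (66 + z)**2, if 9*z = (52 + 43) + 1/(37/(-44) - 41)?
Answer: 1608851244025/274531761 ≈ 5860.3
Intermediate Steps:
z = 174851/16569 (z = ((52 + 43) + 1/(37/(-44) - 41))/9 = (95 + 1/(37*(-1/44) - 41))/9 = (95 + 1/(-37/44 - 41))/9 = (95 + 1/(-1841/44))/9 = (95 - 44/1841)/9 = (1/9)*(174851/1841) = 174851/16569 ≈ 10.553)
(66 + z)**2 = (66 + 174851/16569)**2 = (1268405/16569)**2 = 1608851244025/274531761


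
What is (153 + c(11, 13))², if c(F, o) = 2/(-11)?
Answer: 2825761/121 ≈ 23353.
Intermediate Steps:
c(F, o) = -2/11 (c(F, o) = 2*(-1/11) = -2/11)
(153 + c(11, 13))² = (153 - 2/11)² = (1681/11)² = 2825761/121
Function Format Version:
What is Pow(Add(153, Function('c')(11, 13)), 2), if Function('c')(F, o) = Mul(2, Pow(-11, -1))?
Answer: Rational(2825761, 121) ≈ 23353.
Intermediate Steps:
Function('c')(F, o) = Rational(-2, 11) (Function('c')(F, o) = Mul(2, Rational(-1, 11)) = Rational(-2, 11))
Pow(Add(153, Function('c')(11, 13)), 2) = Pow(Add(153, Rational(-2, 11)), 2) = Pow(Rational(1681, 11), 2) = Rational(2825761, 121)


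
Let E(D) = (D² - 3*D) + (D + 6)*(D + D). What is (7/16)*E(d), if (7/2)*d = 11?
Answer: 1419/56 ≈ 25.339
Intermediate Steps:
d = 22/7 (d = (2/7)*11 = 22/7 ≈ 3.1429)
E(D) = D² - 3*D + 2*D*(6 + D) (E(D) = (D² - 3*D) + (6 + D)*(2*D) = (D² - 3*D) + 2*D*(6 + D) = D² - 3*D + 2*D*(6 + D))
(7/16)*E(d) = (7/16)*(3*(22/7)*(3 + 22/7)) = (7*(1/16))*(3*(22/7)*(43/7)) = (7/16)*(2838/49) = 1419/56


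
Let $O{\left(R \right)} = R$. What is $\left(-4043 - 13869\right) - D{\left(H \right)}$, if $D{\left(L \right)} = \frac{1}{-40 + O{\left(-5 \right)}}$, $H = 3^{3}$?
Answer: $- \frac{806039}{45} \approx -17912.0$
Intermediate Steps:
$H = 27$
$D{\left(L \right)} = - \frac{1}{45}$ ($D{\left(L \right)} = \frac{1}{-40 - 5} = \frac{1}{-45} = - \frac{1}{45}$)
$\left(-4043 - 13869\right) - D{\left(H \right)} = \left(-4043 - 13869\right) - - \frac{1}{45} = -17912 + \frac{1}{45} = - \frac{806039}{45}$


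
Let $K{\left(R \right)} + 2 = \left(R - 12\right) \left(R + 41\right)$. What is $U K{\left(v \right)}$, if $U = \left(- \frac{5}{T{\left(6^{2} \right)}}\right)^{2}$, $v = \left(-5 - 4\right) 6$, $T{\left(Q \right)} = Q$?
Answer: $\frac{2675}{162} \approx 16.512$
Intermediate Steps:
$v = -54$ ($v = \left(-9\right) 6 = -54$)
$U = \frac{25}{1296}$ ($U = \left(- \frac{5}{6^{2}}\right)^{2} = \left(- \frac{5}{36}\right)^{2} = \frac{25}{1296} \approx 0.01929$)
$K{\left(R \right)} = -2 + \left(-12 + R\right) \left(41 + R\right)$ ($K{\left(R \right)} = -2 + \left(R - 12\right) \left(R + 41\right) = -2 + \left(-12 + R\right) \left(41 + R\right)$)
$U K{\left(v \right)} = \frac{25 \left(-494 + \left(-54\right)^{2} + 29 \left(-54\right)\right)}{1296} = \frac{25 \left(-494 + 2916 - 1566\right)}{1296} = \frac{25}{1296} \cdot 856 = \frac{2675}{162}$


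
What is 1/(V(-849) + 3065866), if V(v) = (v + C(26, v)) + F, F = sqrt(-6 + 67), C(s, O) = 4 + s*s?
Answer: 3065697/9398498095748 - sqrt(61)/9398498095748 ≈ 3.2619e-7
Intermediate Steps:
C(s, O) = 4 + s**2
F = sqrt(61) ≈ 7.8102
V(v) = 680 + v + sqrt(61) (V(v) = (v + (4 + 26**2)) + sqrt(61) = (v + (4 + 676)) + sqrt(61) = (v + 680) + sqrt(61) = (680 + v) + sqrt(61) = 680 + v + sqrt(61))
1/(V(-849) + 3065866) = 1/((680 - 849 + sqrt(61)) + 3065866) = 1/((-169 + sqrt(61)) + 3065866) = 1/(3065697 + sqrt(61))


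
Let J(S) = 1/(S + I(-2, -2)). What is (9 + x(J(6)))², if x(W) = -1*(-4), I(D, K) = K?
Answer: 169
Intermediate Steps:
J(S) = 1/(-2 + S) (J(S) = 1/(S - 2) = 1/(-2 + S))
x(W) = 4
(9 + x(J(6)))² = (9 + 4)² = 13² = 169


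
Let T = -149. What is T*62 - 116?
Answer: -9354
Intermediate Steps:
T*62 - 116 = -149*62 - 116 = -9238 - 116 = -9354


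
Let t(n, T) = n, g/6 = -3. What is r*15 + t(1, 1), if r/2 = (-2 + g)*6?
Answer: -3599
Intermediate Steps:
g = -18 (g = 6*(-3) = -18)
r = -240 (r = 2*((-2 - 18)*6) = 2*(-20*6) = 2*(-120) = -240)
r*15 + t(1, 1) = -240*15 + 1 = -3600 + 1 = -3599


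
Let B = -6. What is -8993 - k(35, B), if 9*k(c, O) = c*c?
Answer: -82162/9 ≈ -9129.1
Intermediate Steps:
k(c, O) = c²/9 (k(c, O) = (c*c)/9 = c²/9)
-8993 - k(35, B) = -8993 - 35²/9 = -8993 - 1225/9 = -82162/9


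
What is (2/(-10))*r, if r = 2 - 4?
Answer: 2/5 ≈ 0.40000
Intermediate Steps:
r = -2
(2/(-10))*r = (2/(-10))*(-2) = -1/10*2*(-2) = -1/5*(-2) = 2/5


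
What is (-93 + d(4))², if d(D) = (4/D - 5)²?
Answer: 5929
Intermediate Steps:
d(D) = (-5 + 4/D)²
(-93 + d(4))² = (-93 + (-4 + 5*4)²/4²)² = (-93 + (-4 + 20)²/16)² = (-93 + (1/16)*16²)² = (-93 + (1/16)*256)² = (-93 + 16)² = (-77)² = 5929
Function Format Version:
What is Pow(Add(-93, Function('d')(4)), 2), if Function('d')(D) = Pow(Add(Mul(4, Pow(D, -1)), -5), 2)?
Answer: 5929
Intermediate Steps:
Function('d')(D) = Pow(Add(-5, Mul(4, Pow(D, -1))), 2)
Pow(Add(-93, Function('d')(4)), 2) = Pow(Add(-93, Mul(Pow(4, -2), Pow(Add(-4, Mul(5, 4)), 2))), 2) = Pow(Add(-93, Mul(Rational(1, 16), Pow(Add(-4, 20), 2))), 2) = Pow(Add(-93, Mul(Rational(1, 16), Pow(16, 2))), 2) = Pow(Add(-93, Mul(Rational(1, 16), 256)), 2) = Pow(Add(-93, 16), 2) = Pow(-77, 2) = 5929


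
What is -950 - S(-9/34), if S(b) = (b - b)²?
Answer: -950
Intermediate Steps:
S(b) = 0 (S(b) = 0² = 0)
-950 - S(-9/34) = -950 - 1*0 = -950 + 0 = -950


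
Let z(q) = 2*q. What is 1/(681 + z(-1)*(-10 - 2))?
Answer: 1/705 ≈ 0.0014184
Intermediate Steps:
1/(681 + z(-1)*(-10 - 2)) = 1/(681 + (2*(-1))*(-10 - 2)) = 1/(681 - 2*(-12)) = 1/(681 + 24) = 1/705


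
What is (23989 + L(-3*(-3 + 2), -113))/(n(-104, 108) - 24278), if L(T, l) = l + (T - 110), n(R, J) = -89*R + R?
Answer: -7923/5042 ≈ -1.5714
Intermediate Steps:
n(R, J) = -88*R
L(T, l) = -110 + T + l (L(T, l) = l + (-110 + T) = -110 + T + l)
(23989 + L(-3*(-3 + 2), -113))/(n(-104, 108) - 24278) = (23989 + (-110 - 3*(-3 + 2) - 113))/(-88*(-104) - 24278) = (23989 + (-110 - 3*(-1) - 113))/(9152 - 24278) = (23989 + (-110 + 3 - 113))/(-15126) = (23989 - 220)*(-1/15126) = 23769*(-1/15126) = -7923/5042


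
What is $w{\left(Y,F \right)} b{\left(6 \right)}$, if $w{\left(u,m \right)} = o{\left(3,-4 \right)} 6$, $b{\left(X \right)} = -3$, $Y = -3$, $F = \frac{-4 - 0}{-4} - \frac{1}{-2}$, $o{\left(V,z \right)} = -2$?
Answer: $36$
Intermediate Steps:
$F = \frac{3}{2}$ ($F = \left(-4 + 0\right) \left(- \frac{1}{4}\right) - - \frac{1}{2} = \left(-4\right) \left(- \frac{1}{4}\right) + \frac{1}{2} = 1 + \frac{1}{2} = \frac{3}{2} \approx 1.5$)
$w{\left(u,m \right)} = -12$ ($w{\left(u,m \right)} = \left(-2\right) 6 = -12$)
$w{\left(Y,F \right)} b{\left(6 \right)} = \left(-12\right) \left(-3\right) = 36$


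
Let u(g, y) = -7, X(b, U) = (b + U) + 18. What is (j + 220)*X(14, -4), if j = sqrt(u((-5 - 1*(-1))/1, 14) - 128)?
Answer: 6160 + 84*I*sqrt(15) ≈ 6160.0 + 325.33*I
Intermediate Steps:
X(b, U) = 18 + U + b (X(b, U) = (U + b) + 18 = 18 + U + b)
j = 3*I*sqrt(15) (j = sqrt(-7 - 128) = sqrt(-135) = 3*I*sqrt(15) ≈ 11.619*I)
(j + 220)*X(14, -4) = (3*I*sqrt(15) + 220)*(18 - 4 + 14) = (220 + 3*I*sqrt(15))*28 = 6160 + 84*I*sqrt(15)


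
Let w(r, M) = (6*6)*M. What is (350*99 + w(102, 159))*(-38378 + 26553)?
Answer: -477422550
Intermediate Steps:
w(r, M) = 36*M
(350*99 + w(102, 159))*(-38378 + 26553) = (350*99 + 36*159)*(-38378 + 26553) = (34650 + 5724)*(-11825) = 40374*(-11825) = -477422550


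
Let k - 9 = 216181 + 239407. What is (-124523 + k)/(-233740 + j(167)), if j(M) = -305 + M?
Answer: -165537/116939 ≈ -1.4156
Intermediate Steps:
k = 455597 (k = 9 + (216181 + 239407) = 9 + 455588 = 455597)
(-124523 + k)/(-233740 + j(167)) = (-124523 + 455597)/(-233740 + (-305 + 167)) = 331074/(-233740 - 138) = 331074/(-233878) = 331074*(-1/233878) = -165537/116939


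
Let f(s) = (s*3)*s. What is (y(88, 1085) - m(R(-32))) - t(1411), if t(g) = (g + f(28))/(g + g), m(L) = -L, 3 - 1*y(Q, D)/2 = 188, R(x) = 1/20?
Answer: -10477619/28220 ≈ -371.28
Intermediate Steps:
R(x) = 1/20
y(Q, D) = -370 (y(Q, D) = 6 - 2*188 = 6 - 376 = -370)
f(s) = 3*s² (f(s) = (3*s)*s = 3*s²)
t(g) = (2352 + g)/(2*g) (t(g) = (g + 3*28²)/(g + g) = (g + 3*784)/((2*g)) = (g + 2352)*(1/(2*g)) = (2352 + g)*(1/(2*g)) = (2352 + g)/(2*g))
(y(88, 1085) - m(R(-32))) - t(1411) = (-370 - (-1)/20) - (2352 + 1411)/(2*1411) = (-370 - 1*(-1/20)) - 3763/(2*1411) = (-370 + 1/20) - 1*3763/2822 = -7399/20 - 3763/2822 = -10477619/28220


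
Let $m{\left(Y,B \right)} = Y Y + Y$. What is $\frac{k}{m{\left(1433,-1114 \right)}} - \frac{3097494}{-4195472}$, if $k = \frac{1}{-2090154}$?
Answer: $\frac{1663007141067875825}{2252498276397798792} \approx 0.73829$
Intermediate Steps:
$m{\left(Y,B \right)} = Y + Y^{2}$ ($m{\left(Y,B \right)} = Y^{2} + Y = Y + Y^{2}$)
$k = - \frac{1}{2090154} \approx -4.7843 \cdot 10^{-7}$
$\frac{k}{m{\left(1433,-1114 \right)}} - \frac{3097494}{-4195472} = - \frac{1}{2090154 \cdot 1433 \left(1 + 1433\right)} - \frac{3097494}{-4195472} = - \frac{1}{2090154 \cdot 1433 \cdot 1434} - - \frac{1548747}{2097736} = - \frac{1}{2090154 \cdot 2054922} + \frac{1548747}{2097736} = \left(- \frac{1}{2090154}\right) \frac{1}{2054922} + \frac{1548747}{2097736} = - \frac{1}{4295103437988} + \frac{1548747}{2097736} = \frac{1663007141067875825}{2252498276397798792}$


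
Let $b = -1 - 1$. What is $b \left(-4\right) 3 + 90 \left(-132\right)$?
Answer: $-11856$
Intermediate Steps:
$b = -2$ ($b = -1 - 1 = -2$)
$b \left(-4\right) 3 + 90 \left(-132\right) = \left(-2\right) \left(-4\right) 3 + 90 \left(-132\right) = 8 \cdot 3 - 11880 = 24 - 11880 = -11856$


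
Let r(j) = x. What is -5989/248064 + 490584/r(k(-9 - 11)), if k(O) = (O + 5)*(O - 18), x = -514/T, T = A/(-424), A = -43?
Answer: -327140192617/3378879744 ≈ -96.819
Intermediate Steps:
T = 43/424 (T = -43/(-424) = -43*(-1/424) = 43/424 ≈ 0.10142)
x = -217936/43 (x = -514/43/424 = -514*424/43 = -217936/43 ≈ -5068.3)
k(O) = (-18 + O)*(5 + O) (k(O) = (5 + O)*(-18 + O) = (-18 + O)*(5 + O))
r(j) = -217936/43
-5989/248064 + 490584/r(k(-9 - 11)) = -5989/248064 + 490584/(-217936/43) = -5989*1/248064 + 490584*(-43/217936) = -5989/248064 - 2636889/27242 = -327140192617/3378879744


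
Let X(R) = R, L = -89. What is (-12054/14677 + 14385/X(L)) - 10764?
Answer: -14272708743/1306253 ≈ -10926.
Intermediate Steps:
(-12054/14677 + 14385/X(L)) - 10764 = (-12054/14677 + 14385/(-89)) - 10764 = (-12054*1/14677 + 14385*(-1/89)) - 10764 = (-12054/14677 - 14385/89) - 10764 = -212201451/1306253 - 10764 = -14272708743/1306253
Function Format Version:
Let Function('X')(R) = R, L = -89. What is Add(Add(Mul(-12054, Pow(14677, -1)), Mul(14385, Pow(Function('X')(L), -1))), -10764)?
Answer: Rational(-14272708743, 1306253) ≈ -10926.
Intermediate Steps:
Add(Add(Mul(-12054, Pow(14677, -1)), Mul(14385, Pow(Function('X')(L), -1))), -10764) = Add(Add(Mul(-12054, Pow(14677, -1)), Mul(14385, Pow(-89, -1))), -10764) = Add(Add(Mul(-12054, Rational(1, 14677)), Mul(14385, Rational(-1, 89))), -10764) = Add(Add(Rational(-12054, 14677), Rational(-14385, 89)), -10764) = Add(Rational(-212201451, 1306253), -10764) = Rational(-14272708743, 1306253)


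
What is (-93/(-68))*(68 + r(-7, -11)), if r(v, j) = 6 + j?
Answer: 5859/68 ≈ 86.162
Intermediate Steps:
(-93/(-68))*(68 + r(-7, -11)) = (-93/(-68))*(68 + (6 - 11)) = (-93*(-1/68))*(68 - 5) = (93/68)*63 = 5859/68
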